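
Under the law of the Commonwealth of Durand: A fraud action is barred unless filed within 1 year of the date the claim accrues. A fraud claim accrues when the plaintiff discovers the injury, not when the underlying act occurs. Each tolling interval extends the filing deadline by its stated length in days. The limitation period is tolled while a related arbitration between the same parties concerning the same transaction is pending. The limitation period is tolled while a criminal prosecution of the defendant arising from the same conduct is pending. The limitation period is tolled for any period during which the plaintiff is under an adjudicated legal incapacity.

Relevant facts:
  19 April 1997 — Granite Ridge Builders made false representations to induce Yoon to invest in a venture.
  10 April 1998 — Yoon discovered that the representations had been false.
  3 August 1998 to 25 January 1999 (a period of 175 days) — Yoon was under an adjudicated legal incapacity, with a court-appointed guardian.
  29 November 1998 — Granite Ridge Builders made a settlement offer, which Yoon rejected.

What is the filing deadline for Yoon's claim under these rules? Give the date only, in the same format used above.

The claim did not accrue until Yoon discovered the injury on 10 April 1998; the 19 April 1997 act date does not start the clock under the stated rule.
Adding the 1 year base period to 10 April 1998 gives a deadline of 10 April 1999, before any tolling.
The period was tolled for 175 days by the plaintiff's legal incapacity (3 August 1998 to 25 January 1999), pushing the deadline to 2 October 1999.
None of the other events listed affects the running of the period under the stated rules.

2 October 1999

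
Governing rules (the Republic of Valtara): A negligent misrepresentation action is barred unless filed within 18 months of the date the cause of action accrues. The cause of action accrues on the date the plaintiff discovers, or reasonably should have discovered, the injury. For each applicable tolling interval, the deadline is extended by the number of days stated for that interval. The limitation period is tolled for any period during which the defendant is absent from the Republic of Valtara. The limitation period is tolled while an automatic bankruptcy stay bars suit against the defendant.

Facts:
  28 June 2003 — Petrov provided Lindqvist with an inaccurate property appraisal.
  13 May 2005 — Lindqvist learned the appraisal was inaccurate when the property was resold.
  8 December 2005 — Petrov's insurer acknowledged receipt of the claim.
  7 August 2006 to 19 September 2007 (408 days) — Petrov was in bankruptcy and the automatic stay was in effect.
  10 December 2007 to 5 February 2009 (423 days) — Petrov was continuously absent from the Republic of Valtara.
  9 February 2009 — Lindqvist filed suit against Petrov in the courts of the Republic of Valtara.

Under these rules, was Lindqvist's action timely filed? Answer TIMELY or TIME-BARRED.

TIMELY

Accrual is tied to discovery, so the period began on 13 May 2005 rather than on 28 June 2003 when the act occurred.
The untolled deadline — 18 months after 13 May 2005 — is 13 November 2006.
Because the automatic bankruptcy stay ran from 7 August 2006 to 19 September 2007, the deadline is extended by 408 days to 26 December 2007.
Because the defendant's absence from the jurisdiction ran from 10 December 2007 to 5 February 2009, the deadline is extended by 423 days to 21 February 2009.
None of the other events listed affects the running of the period under the stated rules.
Lindqvist filed on 9 February 2009, before the 21 February 2009 deadline, so the action is timely.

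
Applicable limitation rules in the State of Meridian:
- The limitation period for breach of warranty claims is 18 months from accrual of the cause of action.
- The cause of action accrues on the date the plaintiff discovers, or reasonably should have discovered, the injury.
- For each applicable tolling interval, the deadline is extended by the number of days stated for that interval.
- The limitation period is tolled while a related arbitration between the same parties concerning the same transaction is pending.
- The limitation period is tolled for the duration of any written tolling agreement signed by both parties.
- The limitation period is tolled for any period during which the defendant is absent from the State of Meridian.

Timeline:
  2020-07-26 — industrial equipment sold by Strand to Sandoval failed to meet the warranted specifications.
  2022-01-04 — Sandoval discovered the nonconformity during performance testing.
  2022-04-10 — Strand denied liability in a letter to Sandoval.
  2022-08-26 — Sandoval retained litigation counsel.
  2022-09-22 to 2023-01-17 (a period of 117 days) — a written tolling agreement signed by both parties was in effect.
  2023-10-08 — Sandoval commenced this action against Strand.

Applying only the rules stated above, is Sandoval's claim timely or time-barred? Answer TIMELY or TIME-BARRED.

TIMELY

The claim did not accrue until Sandoval discovered the injury on 2022-01-04; the 2020-07-26 act date does not start the clock under the stated rule.
The untolled deadline — 18 months after 2022-01-04 — is 2023-07-04.
Because the written tolling agreement ran from 2022-09-22 to 2023-01-17, the deadline is extended by 117 days to 2023-10-29.
None of the other events listed affects the running of the period under the stated rules.
Filing on 2023-10-08 beat the 2023-10-29 deadline — the action is timely.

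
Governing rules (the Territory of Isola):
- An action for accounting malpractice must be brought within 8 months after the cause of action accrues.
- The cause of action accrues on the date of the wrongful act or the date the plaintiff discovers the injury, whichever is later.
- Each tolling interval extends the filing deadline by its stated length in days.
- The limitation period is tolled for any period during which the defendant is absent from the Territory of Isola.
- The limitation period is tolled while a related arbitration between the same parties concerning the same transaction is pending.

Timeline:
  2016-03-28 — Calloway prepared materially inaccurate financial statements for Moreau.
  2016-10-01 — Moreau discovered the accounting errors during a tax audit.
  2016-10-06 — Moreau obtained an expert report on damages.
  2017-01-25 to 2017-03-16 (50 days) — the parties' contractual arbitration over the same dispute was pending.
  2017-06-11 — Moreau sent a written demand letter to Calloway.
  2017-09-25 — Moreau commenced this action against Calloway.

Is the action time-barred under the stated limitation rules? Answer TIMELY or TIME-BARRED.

Taking the later of the act (2016-03-28) and discovery (2016-10-01), the claim accrued on 2016-10-01.
Adding the 8 months base period to 2016-10-01 gives a deadline of 2017-06-01, before any tolling.
Because the pending related arbitration ran from 2017-01-25 to 2017-03-16, the deadline is extended by 50 days to 2017-07-21.
Nothing else in the chronology tolls or restarts the period.
Filing on 2017-09-25 missed the 2017-07-21 deadline — the action is time-barred.

TIME-BARRED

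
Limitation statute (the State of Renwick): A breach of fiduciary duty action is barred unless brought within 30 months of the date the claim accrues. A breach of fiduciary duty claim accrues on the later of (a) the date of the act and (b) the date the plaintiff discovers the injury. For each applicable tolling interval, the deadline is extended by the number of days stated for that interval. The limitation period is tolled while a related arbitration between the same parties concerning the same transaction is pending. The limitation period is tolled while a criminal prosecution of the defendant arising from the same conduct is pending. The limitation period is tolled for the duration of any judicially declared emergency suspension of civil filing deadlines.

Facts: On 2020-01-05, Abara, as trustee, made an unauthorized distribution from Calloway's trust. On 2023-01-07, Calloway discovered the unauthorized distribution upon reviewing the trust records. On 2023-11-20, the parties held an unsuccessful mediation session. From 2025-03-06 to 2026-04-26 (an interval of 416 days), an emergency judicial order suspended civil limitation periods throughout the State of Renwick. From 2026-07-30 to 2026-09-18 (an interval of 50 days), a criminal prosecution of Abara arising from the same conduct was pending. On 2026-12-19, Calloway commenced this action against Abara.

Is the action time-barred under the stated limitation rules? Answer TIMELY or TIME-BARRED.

TIME-BARRED

Because discovery on 2023-01-07 post-dates the 2020-01-05 act, accrual under the later-of rule falls on 2023-01-07.
The untolled deadline — 30 months after 2023-01-07 — is 2025-07-07.
The emergency suspension of filing deadlines from 2025-03-06 to 2026-04-26 tolled the period for 416 days, extending the deadline to 2026-08-27.
Because the pending criminal prosecution ran from 2026-07-30 to 2026-09-18, the deadline is extended by 50 days to 2026-10-16.
The other events in the timeline have no effect on the limitation period under the stated rules.
The 2026-12-19 filing falls after the 2026-10-16 deadline; the claim is time-barred.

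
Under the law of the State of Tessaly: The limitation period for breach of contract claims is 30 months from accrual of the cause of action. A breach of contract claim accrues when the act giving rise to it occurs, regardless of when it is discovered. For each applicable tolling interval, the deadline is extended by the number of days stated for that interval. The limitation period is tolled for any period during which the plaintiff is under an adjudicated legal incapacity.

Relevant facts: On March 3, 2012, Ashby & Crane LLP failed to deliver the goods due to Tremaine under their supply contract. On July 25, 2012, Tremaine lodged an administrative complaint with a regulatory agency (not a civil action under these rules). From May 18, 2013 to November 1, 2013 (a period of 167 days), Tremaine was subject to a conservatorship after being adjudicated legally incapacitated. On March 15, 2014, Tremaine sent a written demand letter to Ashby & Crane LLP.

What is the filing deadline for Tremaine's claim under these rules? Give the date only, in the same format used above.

February 17, 2015

The claim accrued on March 3, 2012, when the wrongful act occurred.
Adding the 30 months base period to March 3, 2012 gives a deadline of September 3, 2014, before any tolling.
Because the plaintiff's legal incapacity ran from May 18, 2013 to November 1, 2013, the deadline is extended by 167 days to February 17, 2015.
Nothing else in the chronology tolls or restarts the period.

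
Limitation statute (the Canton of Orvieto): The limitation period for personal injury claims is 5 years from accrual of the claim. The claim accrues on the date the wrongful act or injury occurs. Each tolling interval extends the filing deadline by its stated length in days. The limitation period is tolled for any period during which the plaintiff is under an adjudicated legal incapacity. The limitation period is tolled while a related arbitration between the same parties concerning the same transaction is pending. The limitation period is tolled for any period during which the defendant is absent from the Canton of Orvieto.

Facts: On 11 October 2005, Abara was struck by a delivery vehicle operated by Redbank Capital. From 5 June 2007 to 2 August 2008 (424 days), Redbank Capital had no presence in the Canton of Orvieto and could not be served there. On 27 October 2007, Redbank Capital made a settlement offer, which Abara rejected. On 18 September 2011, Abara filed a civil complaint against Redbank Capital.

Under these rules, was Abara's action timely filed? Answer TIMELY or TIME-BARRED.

TIMELY

The claim accrued on 11 October 2005, when the wrongful act occurred.
5 years from 11 October 2005 is 11 October 2010.
The period was tolled for 424 days by the defendant's absence from the jurisdiction (5 June 2007 to 2 August 2008), pushing the deadline to 9 December 2011.
The other events in the timeline have no effect on the limitation period under the stated rules.
Abara filed on 18 September 2011, before the 9 December 2011 deadline, so the action is timely.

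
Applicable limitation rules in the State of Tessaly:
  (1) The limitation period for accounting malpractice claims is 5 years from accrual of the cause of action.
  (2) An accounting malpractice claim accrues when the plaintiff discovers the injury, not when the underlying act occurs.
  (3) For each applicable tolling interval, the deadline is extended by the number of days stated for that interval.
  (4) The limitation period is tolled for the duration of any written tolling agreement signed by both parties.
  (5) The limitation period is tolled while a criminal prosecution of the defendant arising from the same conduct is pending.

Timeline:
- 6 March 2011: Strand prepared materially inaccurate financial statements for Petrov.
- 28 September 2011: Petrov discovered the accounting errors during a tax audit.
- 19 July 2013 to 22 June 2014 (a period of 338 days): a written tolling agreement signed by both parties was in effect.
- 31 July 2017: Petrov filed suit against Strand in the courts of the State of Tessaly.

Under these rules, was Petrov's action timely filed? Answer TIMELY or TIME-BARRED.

Accrual is tied to discovery, so the period began on 28 September 2011 rather than on 6 March 2011 when the act occurred.
5 years from 28 September 2011 is 28 September 2016.
Because the written tolling agreement ran from 19 July 2013 to 22 June 2014, the deadline is extended by 338 days to 1 September 2017.
Petrov filed on 31 July 2017, before the 1 September 2017 deadline, so the action is timely.

TIMELY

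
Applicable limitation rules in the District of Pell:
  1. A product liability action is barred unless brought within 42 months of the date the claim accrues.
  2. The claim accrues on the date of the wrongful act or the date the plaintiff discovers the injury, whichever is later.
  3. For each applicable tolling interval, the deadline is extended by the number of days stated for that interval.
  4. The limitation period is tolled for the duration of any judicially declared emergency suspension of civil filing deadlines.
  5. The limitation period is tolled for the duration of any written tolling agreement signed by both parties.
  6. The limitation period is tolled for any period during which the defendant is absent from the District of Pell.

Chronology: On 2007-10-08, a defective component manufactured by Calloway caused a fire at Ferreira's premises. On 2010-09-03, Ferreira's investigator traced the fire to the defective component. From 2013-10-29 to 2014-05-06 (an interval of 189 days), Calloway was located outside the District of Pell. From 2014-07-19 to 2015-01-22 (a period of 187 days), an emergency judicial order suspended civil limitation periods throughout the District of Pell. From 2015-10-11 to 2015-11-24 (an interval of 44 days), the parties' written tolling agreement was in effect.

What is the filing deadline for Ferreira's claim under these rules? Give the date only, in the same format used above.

2015-03-14

Taking the later of the act (2007-10-08) and discovery (2010-09-03), the claim accrued on 2010-09-03.
Adding the 42 months base period to 2010-09-03 gives a deadline of 2014-03-03, before any tolling.
The defendant's absence from the jurisdiction from 2013-10-29 to 2014-05-06 tolled the period for 189 days, extending the deadline to 2014-09-08.
Because the emergency suspension of filing deadlines ran from 2014-07-19 to 2015-01-22, the deadline is extended by 187 days to 2015-03-14.
The written tolling agreement starting 2015-10-11 came too late — the period had run on 2015-03-14 — and so does not extend the deadline.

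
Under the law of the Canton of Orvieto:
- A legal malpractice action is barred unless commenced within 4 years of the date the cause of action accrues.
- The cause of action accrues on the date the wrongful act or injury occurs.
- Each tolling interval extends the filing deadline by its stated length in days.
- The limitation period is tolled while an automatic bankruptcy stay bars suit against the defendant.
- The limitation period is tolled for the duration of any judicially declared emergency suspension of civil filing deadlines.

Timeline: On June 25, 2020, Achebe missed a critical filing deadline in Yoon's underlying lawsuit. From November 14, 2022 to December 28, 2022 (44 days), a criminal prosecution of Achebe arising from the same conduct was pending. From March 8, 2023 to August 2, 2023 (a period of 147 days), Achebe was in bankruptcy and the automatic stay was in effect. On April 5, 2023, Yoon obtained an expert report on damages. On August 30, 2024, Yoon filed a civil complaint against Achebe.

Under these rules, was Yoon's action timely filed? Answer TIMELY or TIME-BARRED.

The limitation period began to run on June 25, 2020.
Adding the 4 years base period to June 25, 2020 gives a deadline of June 25, 2024, before any tolling.
The period was tolled for 147 days by the automatic bankruptcy stay (March 8, 2023 to August 2, 2023), pushing the deadline to November 19, 2024.
Although a criminal prosecution ran from November 14, 2022 to December 28, 2022, the stated rules do not make that a tolling event, so it is disregarded.
Nothing else in the chronology tolls or restarts the period.
The August 30, 2024 filing precedes the November 19, 2024 deadline; the claim is timely.

TIMELY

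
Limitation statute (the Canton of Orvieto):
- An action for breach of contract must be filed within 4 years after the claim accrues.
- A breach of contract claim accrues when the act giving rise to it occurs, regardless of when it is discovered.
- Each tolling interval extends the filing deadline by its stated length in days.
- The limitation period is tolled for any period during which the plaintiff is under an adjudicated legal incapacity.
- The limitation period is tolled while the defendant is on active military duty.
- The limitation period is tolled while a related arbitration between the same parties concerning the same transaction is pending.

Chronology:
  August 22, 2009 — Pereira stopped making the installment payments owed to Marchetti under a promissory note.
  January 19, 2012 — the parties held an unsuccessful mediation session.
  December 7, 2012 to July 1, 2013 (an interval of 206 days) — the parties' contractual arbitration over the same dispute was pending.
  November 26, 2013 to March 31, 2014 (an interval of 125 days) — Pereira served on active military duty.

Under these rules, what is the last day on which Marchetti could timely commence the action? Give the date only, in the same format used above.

The claim accrued on August 22, 2009, the date of the act.
4 years from August 22, 2009 is August 22, 2013.
Because the pending related arbitration ran from December 7, 2012 to July 1, 2013, the deadline is extended by 206 days to March 16, 2014.
Because the defendant's active military service ran from November 26, 2013 to March 31, 2014, the deadline is extended by 125 days to July 19, 2014.
The other events in the timeline have no effect on the limitation period under the stated rules.

July 19, 2014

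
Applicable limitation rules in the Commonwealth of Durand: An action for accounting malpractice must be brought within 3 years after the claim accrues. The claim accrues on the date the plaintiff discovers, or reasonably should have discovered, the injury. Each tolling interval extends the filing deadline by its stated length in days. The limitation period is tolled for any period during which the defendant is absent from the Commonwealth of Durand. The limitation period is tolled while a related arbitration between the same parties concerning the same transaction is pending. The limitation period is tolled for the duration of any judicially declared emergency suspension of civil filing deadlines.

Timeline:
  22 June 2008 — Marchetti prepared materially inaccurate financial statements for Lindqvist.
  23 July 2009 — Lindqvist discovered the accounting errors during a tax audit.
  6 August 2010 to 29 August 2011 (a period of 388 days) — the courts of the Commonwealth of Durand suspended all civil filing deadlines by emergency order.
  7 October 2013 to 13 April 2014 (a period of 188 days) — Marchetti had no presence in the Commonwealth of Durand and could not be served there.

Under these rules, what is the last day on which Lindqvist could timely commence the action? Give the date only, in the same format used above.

Accrual is tied to discovery, so the period began on 23 July 2009 rather than on 22 June 2008 when the act occurred.
Adding the 3 years base period to 23 July 2009 gives a deadline of 23 July 2012, before any tolling.
The emergency suspension of filing deadlines from 6 August 2010 to 29 August 2011 tolled the period for 388 days, extending the deadline to 15 August 2013.
By the time the defendant's absence from the jurisdiction began on 7 October 2013, the limitation period had already expired on 15 August 2013; that interval cannot revive it.

15 August 2013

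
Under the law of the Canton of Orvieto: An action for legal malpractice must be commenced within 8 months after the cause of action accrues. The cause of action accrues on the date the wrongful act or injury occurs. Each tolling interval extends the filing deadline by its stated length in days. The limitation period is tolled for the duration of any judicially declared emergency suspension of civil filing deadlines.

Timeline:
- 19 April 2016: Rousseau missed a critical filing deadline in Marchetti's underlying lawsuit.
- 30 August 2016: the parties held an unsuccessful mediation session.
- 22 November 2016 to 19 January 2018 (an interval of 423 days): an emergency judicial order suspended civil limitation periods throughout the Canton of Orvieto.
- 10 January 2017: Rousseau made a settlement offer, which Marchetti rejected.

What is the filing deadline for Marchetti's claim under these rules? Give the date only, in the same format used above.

15 February 2018

The claim accrued on 19 April 2016, when the wrongful act occurred.
Adding the 8 months base period to 19 April 2016 gives a deadline of 19 December 2016, before any tolling.
Because the emergency suspension of filing deadlines ran from 22 November 2016 to 19 January 2018, the deadline is extended by 423 days to 15 February 2018.
Nothing else in the chronology tolls or restarts the period.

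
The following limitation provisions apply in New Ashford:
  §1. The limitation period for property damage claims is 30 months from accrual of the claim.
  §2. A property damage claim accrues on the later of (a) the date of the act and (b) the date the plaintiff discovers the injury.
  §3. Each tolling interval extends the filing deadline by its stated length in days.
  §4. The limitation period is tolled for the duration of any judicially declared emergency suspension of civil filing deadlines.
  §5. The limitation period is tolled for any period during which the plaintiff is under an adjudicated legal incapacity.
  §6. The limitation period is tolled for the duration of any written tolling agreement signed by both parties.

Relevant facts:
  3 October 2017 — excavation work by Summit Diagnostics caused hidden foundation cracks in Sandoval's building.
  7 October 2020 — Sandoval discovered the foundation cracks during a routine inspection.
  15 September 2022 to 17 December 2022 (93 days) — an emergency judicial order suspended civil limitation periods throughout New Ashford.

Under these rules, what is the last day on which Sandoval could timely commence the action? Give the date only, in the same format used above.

9 July 2023

Because discovery on 7 October 2020 post-dates the 3 October 2017 act, accrual under the later-of rule falls on 7 October 2020.
30 months from 7 October 2020 is 7 April 2023.
The period was tolled for 93 days by the emergency suspension of filing deadlines (15 September 2022 to 17 December 2022), pushing the deadline to 9 July 2023.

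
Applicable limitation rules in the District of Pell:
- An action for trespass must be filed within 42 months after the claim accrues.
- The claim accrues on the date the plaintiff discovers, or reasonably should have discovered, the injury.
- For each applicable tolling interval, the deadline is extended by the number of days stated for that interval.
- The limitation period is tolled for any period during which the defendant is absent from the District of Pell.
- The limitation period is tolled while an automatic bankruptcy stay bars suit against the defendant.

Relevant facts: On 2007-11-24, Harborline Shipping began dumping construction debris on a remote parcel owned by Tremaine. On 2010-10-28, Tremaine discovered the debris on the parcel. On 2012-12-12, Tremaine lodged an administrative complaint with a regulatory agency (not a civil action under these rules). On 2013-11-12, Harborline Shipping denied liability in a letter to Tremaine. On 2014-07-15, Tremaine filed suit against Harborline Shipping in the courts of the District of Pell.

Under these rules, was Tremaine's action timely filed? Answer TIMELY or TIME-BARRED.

TIME-BARRED

Under the discovery rule, the claim accrued on 2010-10-28, when Tremaine discovered the injury — not on the 2007-11-24 date of the underlying act.
42 months from 2010-10-28 is 2014-04-28.
The other events in the timeline have no effect on the limitation period under the stated rules.
Tremaine filed on 2014-07-15, after the 2014-04-28 deadline, so the action is time-barred.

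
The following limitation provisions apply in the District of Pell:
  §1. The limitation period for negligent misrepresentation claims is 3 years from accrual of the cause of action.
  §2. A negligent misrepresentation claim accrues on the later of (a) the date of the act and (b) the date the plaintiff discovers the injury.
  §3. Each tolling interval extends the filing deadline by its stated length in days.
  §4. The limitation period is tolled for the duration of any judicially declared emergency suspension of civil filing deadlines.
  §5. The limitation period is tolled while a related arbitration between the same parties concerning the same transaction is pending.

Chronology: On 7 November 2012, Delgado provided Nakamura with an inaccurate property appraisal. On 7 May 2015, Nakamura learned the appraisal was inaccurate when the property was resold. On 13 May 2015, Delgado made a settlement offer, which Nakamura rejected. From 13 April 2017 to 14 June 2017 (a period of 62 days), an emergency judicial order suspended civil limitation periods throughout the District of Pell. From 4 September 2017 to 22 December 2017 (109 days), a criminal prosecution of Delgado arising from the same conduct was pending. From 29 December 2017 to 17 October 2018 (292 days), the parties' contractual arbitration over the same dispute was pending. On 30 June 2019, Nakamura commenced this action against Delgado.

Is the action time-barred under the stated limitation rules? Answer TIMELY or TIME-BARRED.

Taking the later of the act (7 November 2012) and discovery (7 May 2015), the claim accrued on 7 May 2015.
3 years from 7 May 2015 is 7 May 2018.
Because the emergency suspension of filing deadlines ran from 13 April 2017 to 14 June 2017, the deadline is extended by 62 days to 8 July 2018.
The pending related arbitration from 29 December 2017 to 17 October 2018 tolled the period for 292 days, extending the deadline to 26 April 2019.
Although a criminal prosecution ran from 4 September 2017 to 22 December 2017, the stated rules do not make that a tolling event, so it is disregarded.
The other events in the timeline have no effect on the limitation period under the stated rules.
Filing on 30 June 2019 missed the 26 April 2019 deadline — the action is time-barred.

TIME-BARRED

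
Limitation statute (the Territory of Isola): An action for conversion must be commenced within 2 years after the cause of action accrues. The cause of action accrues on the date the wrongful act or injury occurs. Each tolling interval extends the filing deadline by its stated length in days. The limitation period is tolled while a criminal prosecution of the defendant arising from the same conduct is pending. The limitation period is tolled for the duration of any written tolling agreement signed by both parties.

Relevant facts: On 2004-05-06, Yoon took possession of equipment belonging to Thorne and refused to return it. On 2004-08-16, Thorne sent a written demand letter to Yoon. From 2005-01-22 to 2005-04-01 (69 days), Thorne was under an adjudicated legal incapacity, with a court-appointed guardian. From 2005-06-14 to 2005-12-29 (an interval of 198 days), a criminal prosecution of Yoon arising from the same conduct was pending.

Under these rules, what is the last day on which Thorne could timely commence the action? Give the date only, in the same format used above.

2006-11-20

The limitation period began to run on 2004-05-06.
Adding the 2 years base period to 2004-05-06 gives a deadline of 2006-05-06, before any tolling.
The period was tolled for 198 days by the pending criminal prosecution (2005-06-14 to 2005-12-29), pushing the deadline to 2006-11-20.
Although the plaintiff's incapacity ran from 2005-01-22 to 2005-04-01, the stated rules do not make that a tolling event, so it is disregarded.
Nothing else in the chronology tolls or restarts the period.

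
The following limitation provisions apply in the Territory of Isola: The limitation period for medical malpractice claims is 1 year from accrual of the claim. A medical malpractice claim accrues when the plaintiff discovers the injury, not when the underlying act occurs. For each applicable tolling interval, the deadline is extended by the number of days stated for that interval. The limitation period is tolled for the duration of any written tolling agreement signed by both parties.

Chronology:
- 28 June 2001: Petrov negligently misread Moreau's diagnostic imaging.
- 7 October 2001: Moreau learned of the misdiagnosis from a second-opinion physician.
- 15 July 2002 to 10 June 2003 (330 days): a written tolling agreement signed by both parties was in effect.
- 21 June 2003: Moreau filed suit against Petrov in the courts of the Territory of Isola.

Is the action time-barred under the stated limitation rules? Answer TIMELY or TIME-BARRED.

Under the discovery rule, the claim accrued on 7 October 2001, when Moreau discovered the injury — not on the 28 June 2001 date of the underlying act.
The untolled deadline — 1 year after 7 October 2001 — is 7 October 2002.
Because the written tolling agreement ran from 15 July 2002 to 10 June 2003, the deadline is extended by 330 days to 2 September 2003.
The 21 June 2003 filing precedes the 2 September 2003 deadline; the claim is timely.

TIMELY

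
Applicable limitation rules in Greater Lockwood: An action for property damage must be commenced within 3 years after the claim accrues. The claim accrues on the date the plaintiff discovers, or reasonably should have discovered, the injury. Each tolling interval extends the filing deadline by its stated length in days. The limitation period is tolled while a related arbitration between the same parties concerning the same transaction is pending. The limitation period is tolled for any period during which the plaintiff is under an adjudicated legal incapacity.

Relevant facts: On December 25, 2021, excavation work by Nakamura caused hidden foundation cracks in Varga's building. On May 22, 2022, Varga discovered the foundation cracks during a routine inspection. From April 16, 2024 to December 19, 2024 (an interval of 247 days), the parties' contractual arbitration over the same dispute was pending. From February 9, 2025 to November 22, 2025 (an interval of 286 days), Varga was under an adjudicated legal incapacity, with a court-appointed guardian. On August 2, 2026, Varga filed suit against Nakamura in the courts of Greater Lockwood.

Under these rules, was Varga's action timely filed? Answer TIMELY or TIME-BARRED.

Under the discovery rule, the claim accrued on May 22, 2022, when Varga discovered the injury — not on the December 25, 2021 date of the underlying act.
Adding the 3 years base period to May 22, 2022 gives a deadline of May 22, 2025, before any tolling.
The period was tolled for 247 days by the pending related arbitration (April 16, 2024 to December 19, 2024), pushing the deadline to January 24, 2026.
The plaintiff's legal incapacity from February 9, 2025 to November 22, 2025 tolled the period for 286 days, extending the deadline to November 6, 2026.
Filing on August 2, 2026 beat the November 6, 2026 deadline — the action is timely.

TIMELY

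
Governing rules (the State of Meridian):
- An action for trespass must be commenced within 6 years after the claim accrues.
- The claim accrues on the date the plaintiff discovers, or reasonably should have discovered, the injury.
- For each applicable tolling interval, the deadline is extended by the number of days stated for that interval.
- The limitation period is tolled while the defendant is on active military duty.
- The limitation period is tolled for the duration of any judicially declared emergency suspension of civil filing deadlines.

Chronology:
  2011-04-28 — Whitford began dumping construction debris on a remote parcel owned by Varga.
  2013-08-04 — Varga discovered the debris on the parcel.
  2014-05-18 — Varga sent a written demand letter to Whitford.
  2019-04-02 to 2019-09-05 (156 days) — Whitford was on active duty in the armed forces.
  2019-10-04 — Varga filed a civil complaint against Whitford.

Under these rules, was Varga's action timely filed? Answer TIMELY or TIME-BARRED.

The claim did not accrue until Varga discovered the injury on 2013-08-04; the 2011-04-28 act date does not start the clock under the stated rule.
6 years from 2013-08-04 is 2019-08-04.
The defendant's active military service from 2019-04-02 to 2019-09-05 tolled the period for 156 days, extending the deadline to 2020-01-07.
The other events in the timeline have no effect on the limitation period under the stated rules.
Varga filed on 2019-10-04, before the 2020-01-07 deadline, so the action is timely.

TIMELY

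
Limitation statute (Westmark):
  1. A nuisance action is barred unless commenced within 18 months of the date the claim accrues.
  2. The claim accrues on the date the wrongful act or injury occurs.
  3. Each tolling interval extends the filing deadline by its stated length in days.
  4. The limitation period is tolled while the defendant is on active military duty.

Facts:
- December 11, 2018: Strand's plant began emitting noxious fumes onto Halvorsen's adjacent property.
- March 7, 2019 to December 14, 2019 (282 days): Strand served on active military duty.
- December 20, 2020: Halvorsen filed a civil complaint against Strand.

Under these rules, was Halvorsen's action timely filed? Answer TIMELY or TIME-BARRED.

The claim accrued on December 11, 2018, when the wrongful act occurred.
Adding the 18 months base period to December 11, 2018 gives a deadline of June 11, 2020, before any tolling.
Because the defendant's active military service ran from March 7, 2019 to December 14, 2019, the deadline is extended by 282 days to March 20, 2021.
Halvorsen filed on December 20, 2020, before the March 20, 2021 deadline, so the action is timely.

TIMELY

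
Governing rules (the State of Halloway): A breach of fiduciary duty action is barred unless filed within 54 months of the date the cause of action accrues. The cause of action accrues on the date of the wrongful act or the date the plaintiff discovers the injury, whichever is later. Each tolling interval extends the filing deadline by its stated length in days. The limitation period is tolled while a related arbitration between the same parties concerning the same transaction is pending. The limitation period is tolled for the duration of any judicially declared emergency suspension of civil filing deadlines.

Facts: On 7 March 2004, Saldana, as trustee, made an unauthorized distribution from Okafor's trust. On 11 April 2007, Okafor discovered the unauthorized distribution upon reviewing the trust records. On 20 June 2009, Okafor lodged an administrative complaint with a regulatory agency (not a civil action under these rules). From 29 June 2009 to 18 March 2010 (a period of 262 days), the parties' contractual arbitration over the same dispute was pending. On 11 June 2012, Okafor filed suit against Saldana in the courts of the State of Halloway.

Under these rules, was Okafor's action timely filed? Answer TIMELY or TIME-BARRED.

Taking the later of the act (7 March 2004) and discovery (11 April 2007), the claim accrued on 11 April 2007.
54 months from 11 April 2007 is 11 October 2011.
The pending related arbitration from 29 June 2009 to 18 March 2010 tolled the period for 262 days, extending the deadline to 29 June 2012.
Nothing else in the chronology tolls or restarts the period.
Filing on 11 June 2012 beat the 29 June 2012 deadline — the action is timely.

TIMELY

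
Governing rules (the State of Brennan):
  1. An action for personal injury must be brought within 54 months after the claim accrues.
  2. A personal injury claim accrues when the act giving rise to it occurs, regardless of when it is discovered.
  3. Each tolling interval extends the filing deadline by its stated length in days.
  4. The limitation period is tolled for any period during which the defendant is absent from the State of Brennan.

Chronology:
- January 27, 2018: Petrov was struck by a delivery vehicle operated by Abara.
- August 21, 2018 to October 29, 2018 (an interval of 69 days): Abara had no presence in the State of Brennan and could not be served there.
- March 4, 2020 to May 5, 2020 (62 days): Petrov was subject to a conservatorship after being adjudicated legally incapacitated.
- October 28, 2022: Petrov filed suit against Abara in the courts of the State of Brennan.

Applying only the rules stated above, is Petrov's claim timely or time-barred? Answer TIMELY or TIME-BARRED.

The claim accrued on January 27, 2018, the date of the act.
Adding the 54 months base period to January 27, 2018 gives a deadline of July 27, 2022, before any tolling.
Because the defendant's absence from the jurisdiction ran from August 21, 2018 to October 29, 2018, the deadline is extended by 69 days to October 4, 2022.
No stated provision tolls the period for the plaintiff's incapacity, so the interval from March 4, 2020 to May 5, 2020 has no effect on the deadline.
The October 28, 2022 filing falls after the October 4, 2022 deadline; the claim is time-barred.

TIME-BARRED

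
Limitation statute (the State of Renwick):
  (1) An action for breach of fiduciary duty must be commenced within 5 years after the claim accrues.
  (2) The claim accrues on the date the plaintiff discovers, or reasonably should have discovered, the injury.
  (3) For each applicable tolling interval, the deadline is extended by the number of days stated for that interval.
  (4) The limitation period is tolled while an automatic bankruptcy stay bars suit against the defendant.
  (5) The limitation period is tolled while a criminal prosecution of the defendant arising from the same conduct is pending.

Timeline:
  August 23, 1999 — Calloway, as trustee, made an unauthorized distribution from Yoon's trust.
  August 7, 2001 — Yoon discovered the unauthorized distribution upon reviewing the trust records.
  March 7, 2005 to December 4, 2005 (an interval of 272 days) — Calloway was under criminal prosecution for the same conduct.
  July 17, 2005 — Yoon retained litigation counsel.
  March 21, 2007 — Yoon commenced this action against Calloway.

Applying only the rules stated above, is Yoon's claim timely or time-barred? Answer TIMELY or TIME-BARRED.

Accrual is tied to discovery, so the period began on August 7, 2001 rather than on August 23, 1999 when the act occurred.
Adding the 5 years base period to August 7, 2001 gives a deadline of August 7, 2006, before any tolling.
The pending criminal prosecution from March 7, 2005 to December 4, 2005 tolled the period for 272 days, extending the deadline to May 6, 2007.
None of the other events listed affects the running of the period under the stated rules.
The March 21, 2007 filing precedes the May 6, 2007 deadline; the claim is timely.

TIMELY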